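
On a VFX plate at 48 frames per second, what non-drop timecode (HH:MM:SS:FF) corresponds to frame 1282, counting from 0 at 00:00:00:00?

1282 ÷ 48 = 26 full seconds, remainder 34 frames.
26 s = 0 h 0 min 26 s.
Timecode: 00:00:26:34.

00:00:26:34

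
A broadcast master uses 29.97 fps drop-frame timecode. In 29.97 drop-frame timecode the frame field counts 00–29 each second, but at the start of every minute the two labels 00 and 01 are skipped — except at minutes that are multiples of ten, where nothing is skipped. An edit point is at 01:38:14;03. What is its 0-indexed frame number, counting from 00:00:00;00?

As if non-drop at 30 labels/s: (1 × 3600 + 38 × 60 + 14) × 30 + 3 = 176823.
Minute boundaries passed: 98; those not divisible by 10: 98 − 9 = 89; dropped labels = 2 × 89 = 178.
Actual frame index = 176823 − 178 = 176645.

176645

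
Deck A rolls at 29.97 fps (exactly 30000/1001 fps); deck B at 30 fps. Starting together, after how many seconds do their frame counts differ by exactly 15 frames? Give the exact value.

The gap grows by |30 − 30000/1001| = 30/1001 frames per second.
Time for a 15-frame gap: 15 ÷ (30/1001) = 500.5 s.

500.5 seconds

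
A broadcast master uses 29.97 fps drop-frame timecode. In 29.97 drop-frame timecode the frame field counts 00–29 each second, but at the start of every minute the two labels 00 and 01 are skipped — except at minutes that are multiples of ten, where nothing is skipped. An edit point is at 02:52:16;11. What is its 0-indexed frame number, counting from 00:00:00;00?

309781

As if non-drop at 30 labels/s: (2 × 3600 + 52 × 60 + 16) × 30 + 11 = 310091.
Minute boundaries passed: 172; those not divisible by 10: 172 − 17 = 155; dropped labels = 2 × 155 = 310.
Actual frame index = 310091 − 310 = 309781.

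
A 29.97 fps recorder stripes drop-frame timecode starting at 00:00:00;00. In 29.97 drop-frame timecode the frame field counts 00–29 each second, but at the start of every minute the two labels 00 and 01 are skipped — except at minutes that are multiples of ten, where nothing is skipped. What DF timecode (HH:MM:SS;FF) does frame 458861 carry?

04:15:10;21

Ten DF minutes hold 17982 frames, so frame 458861 lies in block 25 (frames 449550–467531) with 9311 frames into that block.
The block's first minute is 1800 frames and the rest 1798 each; 9311 frames reaches minute 5, so 25 × 18 + 5 × 2 = 460 labels have been skipped so far.
Adding those back, label number 458861 + 460 = 459321 at 30 labels/s is 15310 s + 21 f = 4 h 15 min 10 s frame 21, i.e. 04:15:10;21.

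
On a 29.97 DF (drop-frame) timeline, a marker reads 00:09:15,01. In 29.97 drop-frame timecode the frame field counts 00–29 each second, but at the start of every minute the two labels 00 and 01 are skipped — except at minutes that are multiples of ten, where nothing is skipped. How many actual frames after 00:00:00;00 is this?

Complete 10-minute blocks: 0, each 17982 frames → 0.
Remaining 9 whole minutes in the current block: 1800 + 8 × 1798 = 16184 frames.
Within the current minute: 15 × 30 + 1 − 2 = 449 (labels ;00/;01 skipped at this minute). Total = 0 + 16184 + 449 = 16633.

16633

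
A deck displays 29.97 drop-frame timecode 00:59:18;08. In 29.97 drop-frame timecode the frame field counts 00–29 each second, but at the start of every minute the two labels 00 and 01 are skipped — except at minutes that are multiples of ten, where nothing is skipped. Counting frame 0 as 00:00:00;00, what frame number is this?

As if non-drop at 30 labels/s: (0 × 3600 + 59 × 60 + 18) × 30 + 8 = 106748.
Minute boundaries passed: 59; those not divisible by 10: 59 − 5 = 54; dropped labels = 2 × 54 = 108.
Actual frame index = 106748 − 108 = 106640.

106640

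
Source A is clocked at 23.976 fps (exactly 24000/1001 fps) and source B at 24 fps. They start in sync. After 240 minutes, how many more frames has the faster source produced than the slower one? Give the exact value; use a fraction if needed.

345600/1001 frames

240 min = 14400 s.
A emits 24000/1001 × 14400 = 345600000/1001 frames; B emits 24 × 14400 = 345600.
Difference = 345600/1001 frames (≈ 345.2547); B is ahead of A.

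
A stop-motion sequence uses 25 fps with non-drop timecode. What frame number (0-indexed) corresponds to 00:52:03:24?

78099

Total seconds to the label: (0 × 3600 + 52 × 60 + 3) = 3123.
Frame index = 3123 × 25 + 24 = 78099.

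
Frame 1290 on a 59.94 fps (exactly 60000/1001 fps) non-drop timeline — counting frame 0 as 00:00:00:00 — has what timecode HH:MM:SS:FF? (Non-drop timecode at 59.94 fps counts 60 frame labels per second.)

00:00:21:30

1290 ÷ 60 = 21 full seconds, remainder 30 frames.
21 s = 0 h 0 min 21 s.
Timecode: 00:00:21:30.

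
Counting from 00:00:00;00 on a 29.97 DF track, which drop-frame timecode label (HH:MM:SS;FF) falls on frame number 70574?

Ten DF minutes hold 17982 frames, so frame 70574 lies in block 3 (frames 53946–71927) with 16628 frames into that block.
The block's first minute is 1800 frames and the rest 1798 each; 16628 frames reaches minute 9, so 3 × 18 + 9 × 2 = 72 labels have been skipped so far.
Adding those back, label number 70574 + 72 = 70646 at 30 labels/s is 2354 s + 26 f = 0 h 39 min 14 s frame 26, i.e. 00:39:14;26.

00:39:14;26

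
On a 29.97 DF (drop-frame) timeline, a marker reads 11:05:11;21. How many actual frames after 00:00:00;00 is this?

1196153

Complete 10-minute blocks: 66, each 17982 frames → 1186812.
Remaining 5 whole minutes in the current block: 1800 + 4 × 1798 = 8992 frames.
Within the current minute: 11 × 30 + 21 − 2 = 349 (labels ;00/;01 skipped at this minute). Total = 1186812 + 8992 + 349 = 1196153.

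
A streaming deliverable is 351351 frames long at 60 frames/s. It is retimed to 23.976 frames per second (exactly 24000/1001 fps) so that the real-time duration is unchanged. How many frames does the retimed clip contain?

Target frames = source frames × (target rate / source rate) = 351351 × (24000/1001)/(60) = 351351 × 400/1001 = 140400.

140400 frames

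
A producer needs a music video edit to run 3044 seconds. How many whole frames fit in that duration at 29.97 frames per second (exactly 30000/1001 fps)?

Frames = 3044 × 30000/1001 = 91320000/1001 ≈ 91228.7712.
Complete frames: 91228.

91228 frames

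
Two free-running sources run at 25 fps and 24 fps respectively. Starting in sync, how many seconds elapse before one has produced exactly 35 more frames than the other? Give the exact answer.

The gap grows by |24 − 25| = 1 frame per second.
Time for a 35-frame gap: 35 ÷ (1) = 35 s.

35 seconds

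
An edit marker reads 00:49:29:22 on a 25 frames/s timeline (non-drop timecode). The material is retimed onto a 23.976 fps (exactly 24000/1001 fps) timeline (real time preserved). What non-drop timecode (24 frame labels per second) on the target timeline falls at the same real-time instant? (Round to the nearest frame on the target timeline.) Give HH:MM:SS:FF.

00:49:26:22

Source frame index: (0×3600 + 49×60 + 29) × 25 + 22 = 74247.
Real time: 74247 / (25) = 74247/25 s.
Target frame: (74247/25) × (24000/1001) = 71277120/1001 ≈ 71205.914 → 71206.
At 24 labels/s: frame 71206 → 00:49:26:22.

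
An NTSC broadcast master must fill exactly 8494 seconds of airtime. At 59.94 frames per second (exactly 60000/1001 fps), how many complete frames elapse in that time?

509130 frames

Frames = 8494 × 60000/1001 = 509640000/1001 ≈ 509130.8691.
Complete frames: 509130.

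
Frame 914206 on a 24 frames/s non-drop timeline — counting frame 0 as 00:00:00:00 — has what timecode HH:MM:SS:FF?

10:34:51:22

914206 ÷ 24 = 38091 full seconds, remainder 22 frames.
38091 s = 10 h 34 min 51 s.
Timecode: 10:34:51:22.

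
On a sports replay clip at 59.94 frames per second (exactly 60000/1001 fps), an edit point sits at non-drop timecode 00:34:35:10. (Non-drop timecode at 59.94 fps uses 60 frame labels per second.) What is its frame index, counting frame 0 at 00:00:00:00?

frame 124510

Total seconds to the label: (0 × 3600 + 34 × 60 + 35) = 2075.
Frame index = 2075 × 60 + 10 = 124510.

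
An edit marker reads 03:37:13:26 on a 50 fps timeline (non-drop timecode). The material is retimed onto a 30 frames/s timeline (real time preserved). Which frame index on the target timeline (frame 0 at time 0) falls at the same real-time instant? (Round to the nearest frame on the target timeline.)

Source frame index: (3×3600 + 37×60 + 13) × 50 + 26 = 651676.
Real time: 651676 / (50) = 325838/25 s.
Target frame: (325838/25) × (30) = 1955028/5 ≈ 391005.600 → 391006.

frame 391006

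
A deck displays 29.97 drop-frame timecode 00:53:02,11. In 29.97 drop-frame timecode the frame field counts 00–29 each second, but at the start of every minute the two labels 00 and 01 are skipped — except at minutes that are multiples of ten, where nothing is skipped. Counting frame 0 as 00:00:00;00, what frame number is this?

95375

Complete 10-minute blocks: 5, each 17982 frames → 89910.
Remaining 3 whole minutes in the current block: 1800 + 2 × 1798 = 5396 frames.
Within the current minute: 2 × 30 + 11 − 2 = 69 (labels ;00/;01 skipped at this minute). Total = 89910 + 5396 + 69 = 95375.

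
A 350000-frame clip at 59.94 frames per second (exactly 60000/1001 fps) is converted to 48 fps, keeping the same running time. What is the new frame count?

280280 frames

Target frames = source frames × (target rate / source rate) = 350000 × (48)/(60000/1001) = 350000 × 1001/1250 = 280280.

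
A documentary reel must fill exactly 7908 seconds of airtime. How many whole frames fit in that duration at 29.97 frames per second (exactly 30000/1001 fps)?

Frames = 7908 × 30000/1001 = 237240000/1001 ≈ 237002.9970.
Complete frames: 237002.

237002 frames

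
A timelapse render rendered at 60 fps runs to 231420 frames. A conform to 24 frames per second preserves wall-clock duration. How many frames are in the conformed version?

92568 frames

Target frames = source frames × (target rate / source rate) = 231420 × (24)/(60) = 231420 × 2/5 = 92568.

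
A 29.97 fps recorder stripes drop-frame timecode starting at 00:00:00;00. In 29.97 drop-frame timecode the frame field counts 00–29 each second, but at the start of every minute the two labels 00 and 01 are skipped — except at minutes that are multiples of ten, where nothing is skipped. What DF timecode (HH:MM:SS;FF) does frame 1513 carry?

00:00:50;13

Each 10-minute DF block holds 10 × 60 × 30 − 9 × 2 = 17982 frames. 1513 ÷ 17982 → 0 full blocks, remainder 1513.
Within the partial block the first minute is 1800 frames and each further minute 1798, so 0 further minute boundaries passed. Total skipped labels = 18 × 0 + 2 × 0 = 0.
Non-drop label index = 1513 + 0 = 1513; at 30 labels/s that is 00:00:50:13, i.e. DF 00:00:50;13.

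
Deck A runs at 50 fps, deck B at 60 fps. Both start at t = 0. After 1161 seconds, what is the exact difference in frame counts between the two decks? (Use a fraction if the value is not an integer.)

A emits 50 × 1161 = 58050 frames; B emits 60 × 1161 = 69660.
Difference = 11610 frames; B is ahead of A.

11610 frames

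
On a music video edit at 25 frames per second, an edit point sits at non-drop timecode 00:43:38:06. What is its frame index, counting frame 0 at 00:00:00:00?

Total seconds to the label: (0 × 3600 + 43 × 60 + 38) = 2618.
Frame index = 2618 × 25 + 6 = 65456.

65456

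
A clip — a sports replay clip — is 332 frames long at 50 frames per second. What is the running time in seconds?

6.64 seconds

Running time = 332 / (50) = 6.64 s.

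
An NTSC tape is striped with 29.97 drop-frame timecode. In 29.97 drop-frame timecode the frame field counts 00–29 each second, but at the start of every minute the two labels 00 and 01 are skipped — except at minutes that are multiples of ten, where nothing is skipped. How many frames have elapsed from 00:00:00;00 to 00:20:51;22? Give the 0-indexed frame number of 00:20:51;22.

As if non-drop at 30 labels/s: (0 × 3600 + 20 × 60 + 51) × 30 + 22 = 37552.
Minute boundaries passed: 20; those not divisible by 10: 20 − 2 = 18; dropped labels = 2 × 18 = 36.
Actual frame index = 37552 − 36 = 37516.

37516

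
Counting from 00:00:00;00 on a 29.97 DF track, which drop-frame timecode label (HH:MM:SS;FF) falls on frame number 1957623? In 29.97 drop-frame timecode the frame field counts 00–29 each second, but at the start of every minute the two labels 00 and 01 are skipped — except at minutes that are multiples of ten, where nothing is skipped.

Each 10-minute DF block holds 10 × 60 × 30 − 9 × 2 = 17982 frames. 1957623 ÷ 17982 → 108 full blocks, remainder 15567.
Within the partial block the first minute is 1800 frames and each further minute 1798, so 8 further minute boundaries passed. Total skipped labels = 18 × 108 + 2 × 8 = 1960.
Non-drop label index = 1957623 + 1960 = 1959583; at 30 labels/s that is 18:08:39:13, i.e. DF 18:08:39;13.

18:08:39;13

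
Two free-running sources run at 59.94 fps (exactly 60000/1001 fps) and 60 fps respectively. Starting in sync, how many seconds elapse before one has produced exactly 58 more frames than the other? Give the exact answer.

29029/30 seconds

The gap grows by |60 − 60000/1001| = 60/1001 frames per second.
Time for a 58-frame gap: 58 ÷ (60/1001) = 29029/30 s.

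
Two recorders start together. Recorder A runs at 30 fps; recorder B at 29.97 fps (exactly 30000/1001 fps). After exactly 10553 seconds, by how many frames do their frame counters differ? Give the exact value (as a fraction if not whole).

316590/1001 frames

A emits 30 × 10553 = 316590 frames; B emits 30000/1001 × 10553 = 316590000/1001.
Difference = 316590/1001 frames (≈ 316.2737); B is behind A.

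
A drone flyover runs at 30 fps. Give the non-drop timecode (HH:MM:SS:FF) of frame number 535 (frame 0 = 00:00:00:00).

00:00:17:25

535 ÷ 30 = 17 full seconds, remainder 25 frames.
17 s = 0 h 0 min 17 s.
Timecode: 00:00:17:25.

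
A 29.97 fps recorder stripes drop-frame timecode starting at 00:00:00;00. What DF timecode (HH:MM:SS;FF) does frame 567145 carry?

05:15:23;23

Ten DF minutes hold 17982 frames, so frame 567145 lies in block 31 (frames 557442–575423) with 9703 frames into that block.
The block's first minute is 1800 frames and the rest 1798 each; 9703 frames reaches minute 5, so 31 × 18 + 5 × 2 = 568 labels have been skipped so far.
Adding those back, label number 567145 + 568 = 567713 at 30 labels/s is 18923 s + 23 f = 5 h 15 min 23 s frame 23, i.e. 05:15:23;23.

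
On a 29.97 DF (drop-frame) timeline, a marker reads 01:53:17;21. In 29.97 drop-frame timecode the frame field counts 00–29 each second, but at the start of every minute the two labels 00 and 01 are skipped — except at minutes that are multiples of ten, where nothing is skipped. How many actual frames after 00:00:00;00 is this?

Complete 10-minute blocks: 11, each 17982 frames → 197802.
Remaining 3 whole minutes in the current block: 1800 + 2 × 1798 = 5396 frames.
Within the current minute: 17 × 30 + 21 − 2 = 529 (labels ;00/;01 skipped at this minute). Total = 197802 + 5396 + 529 = 203727.

203727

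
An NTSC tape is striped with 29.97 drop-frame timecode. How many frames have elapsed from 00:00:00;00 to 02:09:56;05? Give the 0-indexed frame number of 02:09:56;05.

233651

Complete 10-minute blocks: 12, each 17982 frames → 215784.
Remaining 9 whole minutes in the current block: 1800 + 8 × 1798 = 16184 frames.
Within the current minute: 56 × 30 + 5 − 2 = 1683 (labels ;00/;01 skipped at this minute). Total = 215784 + 16184 + 1683 = 233651.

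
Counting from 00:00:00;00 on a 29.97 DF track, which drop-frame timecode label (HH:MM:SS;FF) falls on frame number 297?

Each 10-minute DF block holds 10 × 60 × 30 − 9 × 2 = 17982 frames. 297 ÷ 17982 → 0 full blocks, remainder 297.
Within the partial block the first minute is 1800 frames and each further minute 1798, so 0 further minute boundaries passed. Total skipped labels = 18 × 0 + 2 × 0 = 0.
Non-drop label index = 297 + 0 = 297; at 30 labels/s that is 00:00:09:27, i.e. DF 00:00:09;27.

00:00:09;27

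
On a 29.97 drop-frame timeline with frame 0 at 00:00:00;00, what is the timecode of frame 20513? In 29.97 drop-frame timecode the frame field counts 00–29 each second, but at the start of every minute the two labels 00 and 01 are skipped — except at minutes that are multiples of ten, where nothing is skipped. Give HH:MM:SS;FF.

Each 10-minute DF block holds 10 × 60 × 30 − 9 × 2 = 17982 frames. 20513 ÷ 17982 → 1 full block, remainder 2531.
Within the partial block the first minute is 1800 frames and each further minute 1798, so 1 further minute boundary passed. Total skipped labels = 18 × 1 + 2 × 1 = 20.
Non-drop label index = 20513 + 20 = 20533; at 30 labels/s that is 00:11:24:13, i.e. DF 00:11:24;13.

00:11:24;13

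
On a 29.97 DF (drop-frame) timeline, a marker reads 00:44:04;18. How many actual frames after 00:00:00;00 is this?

As if non-drop at 30 labels/s: (0 × 3600 + 44 × 60 + 4) × 30 + 18 = 79338.
Minute boundaries passed: 44; those not divisible by 10: 44 − 4 = 40; dropped labels = 2 × 40 = 80.
Actual frame index = 79338 − 80 = 79258.

79258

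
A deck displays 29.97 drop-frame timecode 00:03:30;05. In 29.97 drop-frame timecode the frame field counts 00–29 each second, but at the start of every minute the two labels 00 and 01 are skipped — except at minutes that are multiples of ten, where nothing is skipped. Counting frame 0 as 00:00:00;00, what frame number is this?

As if non-drop at 30 labels/s: (0 × 3600 + 3 × 60 + 30) × 30 + 5 = 6305.
Minute boundaries passed: 3; those not divisible by 10: 3 − 0 = 3; dropped labels = 2 × 3 = 6.
Actual frame index = 6305 − 6 = 6299.

6299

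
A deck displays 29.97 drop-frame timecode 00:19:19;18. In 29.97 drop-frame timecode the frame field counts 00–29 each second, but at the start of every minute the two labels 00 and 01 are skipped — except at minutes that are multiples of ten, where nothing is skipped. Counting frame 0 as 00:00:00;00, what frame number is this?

As if non-drop at 30 labels/s: (0 × 3600 + 19 × 60 + 19) × 30 + 18 = 34788.
Minute boundaries passed: 19; those not divisible by 10: 19 − 1 = 18; dropped labels = 2 × 18 = 36.
Actual frame index = 34788 − 36 = 34752.

34752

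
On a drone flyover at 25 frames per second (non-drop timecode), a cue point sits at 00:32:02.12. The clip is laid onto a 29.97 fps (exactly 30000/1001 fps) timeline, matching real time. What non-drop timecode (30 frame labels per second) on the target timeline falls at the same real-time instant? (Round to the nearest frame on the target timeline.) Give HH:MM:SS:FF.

00:32:00:17

Source frame index: (0×3600 + 32×60 + 2) × 25 + 12 = 48062.
Real time: 48062 / (25) = 48062/25 s.
Target frame: (48062/25) × (30000/1001) = 8239200/143 ≈ 57616.783 → 57617.
At 30 labels/s: frame 57617 → 00:32:00:17.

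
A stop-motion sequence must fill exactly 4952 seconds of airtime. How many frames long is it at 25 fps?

Frames = 4952 × 25 = 123800.

123800 frames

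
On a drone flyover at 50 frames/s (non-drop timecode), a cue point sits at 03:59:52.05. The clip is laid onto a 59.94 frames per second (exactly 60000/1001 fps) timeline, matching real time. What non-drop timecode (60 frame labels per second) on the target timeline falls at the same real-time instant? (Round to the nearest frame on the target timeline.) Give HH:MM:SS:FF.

Source frame index: (3×3600 + 59×60 + 52) × 50 + 5 = 719605.
Real time: 719605 / (50) = 143921/10 s.
Target frame: (143921/10) × (60000/1001) = 863526000/1001 ≈ 862663.337 → 862663.
At 60 labels/s: frame 862663 → 03:59:37:43.

03:59:37:43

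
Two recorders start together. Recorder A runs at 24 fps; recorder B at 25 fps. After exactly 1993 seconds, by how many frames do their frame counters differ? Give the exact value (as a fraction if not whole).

1993 frames

A emits 24 × 1993 = 47832 frames; B emits 25 × 1993 = 49825.
Difference = 1993 frames; B is ahead of A.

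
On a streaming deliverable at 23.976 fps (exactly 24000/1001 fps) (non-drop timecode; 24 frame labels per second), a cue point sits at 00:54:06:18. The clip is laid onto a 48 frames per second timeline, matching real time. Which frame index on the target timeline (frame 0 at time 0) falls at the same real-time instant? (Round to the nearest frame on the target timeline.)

frame 156000

Source frame index: (0×3600 + 54×60 + 6) × 24 + 18 = 77922.
Real time: 77922 / (24000/1001) = 12999987/4000 s.
Target frame: (12999987/4000) × (48) = 38999961/250 ≈ 155999.844 → 156000.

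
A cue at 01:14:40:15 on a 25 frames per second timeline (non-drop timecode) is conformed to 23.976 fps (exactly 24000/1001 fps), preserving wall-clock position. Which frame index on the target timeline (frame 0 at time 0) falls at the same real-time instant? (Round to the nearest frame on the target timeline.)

frame 107427

Source frame index: (1×3600 + 14×60 + 40) × 25 + 15 = 112015.
Real time: 112015 / (25) = 22403/5 s.
Target frame: (22403/5) × (24000/1001) = 107534400/1001 ≈ 107426.973 → 107427.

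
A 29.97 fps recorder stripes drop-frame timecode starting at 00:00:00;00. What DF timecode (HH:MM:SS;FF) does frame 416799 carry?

03:51:47;05

Each 10-minute DF block holds 10 × 60 × 30 − 9 × 2 = 17982 frames. 416799 ÷ 17982 → 23 full blocks, remainder 3213.
Within the partial block the first minute is 1800 frames and each further minute 1798, so 1 further minute boundary passed. Total skipped labels = 18 × 23 + 2 × 1 = 416.
Non-drop label index = 416799 + 416 = 417215; at 30 labels/s that is 03:51:47:05, i.e. DF 03:51:47;05.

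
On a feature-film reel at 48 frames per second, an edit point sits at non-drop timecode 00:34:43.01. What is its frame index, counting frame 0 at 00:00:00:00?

Total seconds to the label: (0 × 3600 + 34 × 60 + 43) = 2083.
Frame index = 2083 × 48 + 1 = 99985.

99985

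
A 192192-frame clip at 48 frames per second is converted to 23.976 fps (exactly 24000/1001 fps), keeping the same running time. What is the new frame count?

Target frames = source frames × (target rate / source rate) = 192192 × (24000/1001)/(48) = 192192 × 500/1001 = 96000.

96000 frames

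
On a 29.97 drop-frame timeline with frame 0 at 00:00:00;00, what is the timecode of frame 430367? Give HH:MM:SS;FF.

Ten DF minutes hold 17982 frames, so frame 430367 lies in block 23 (frames 413586–431567) with 16781 frames into that block.
The block's first minute is 1800 frames and the rest 1798 each; 16781 frames reaches minute 9, so 23 × 18 + 9 × 2 = 432 labels have been skipped so far.
Adding those back, label number 430367 + 432 = 430799 at 30 labels/s is 14359 s + 29 f = 3 h 59 min 19 s frame 29, i.e. 03:59:19;29.

03:59:19;29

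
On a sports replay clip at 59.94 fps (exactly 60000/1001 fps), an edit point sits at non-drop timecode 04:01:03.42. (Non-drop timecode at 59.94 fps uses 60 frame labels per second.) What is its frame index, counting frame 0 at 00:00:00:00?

Total seconds to the label: (4 × 3600 + 1 × 60 + 3) = 14463.
Frame index = 14463 × 60 + 42 = 867822.

867822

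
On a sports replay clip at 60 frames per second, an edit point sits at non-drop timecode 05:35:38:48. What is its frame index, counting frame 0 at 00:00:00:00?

Total seconds to the label: (5 × 3600 + 35 × 60 + 38) = 20138.
Frame index = 20138 × 60 + 48 = 1208328.

frame 1208328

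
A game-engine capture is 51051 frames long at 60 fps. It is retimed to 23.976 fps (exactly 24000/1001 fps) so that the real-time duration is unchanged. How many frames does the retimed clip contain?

Target frames = source frames × (target rate / source rate) = 51051 × (24000/1001)/(60) = 51051 × 400/1001 = 20400.

20400 frames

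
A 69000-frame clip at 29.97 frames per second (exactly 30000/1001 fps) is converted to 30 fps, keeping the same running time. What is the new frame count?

69069 frames

Target frames = source frames × (target rate / source rate) = 69000 × (30)/(30000/1001) = 69000 × 1001/1000 = 69069.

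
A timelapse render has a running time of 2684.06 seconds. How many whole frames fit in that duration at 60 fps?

Frames = 2684.06 × 60 = 805218/5 ≈ 161043.6000.
Complete frames: 161043.

161043 frames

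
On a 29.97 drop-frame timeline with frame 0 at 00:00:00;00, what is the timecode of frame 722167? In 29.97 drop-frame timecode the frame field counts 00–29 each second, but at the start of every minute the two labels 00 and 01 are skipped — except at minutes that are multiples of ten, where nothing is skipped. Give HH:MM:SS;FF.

Each 10-minute DF block holds 10 × 60 × 30 − 9 × 2 = 17982 frames. 722167 ÷ 17982 → 40 full blocks, remainder 2887.
Within the partial block the first minute is 1800 frames and each further minute 1798, so 1 further minute boundary passed. Total skipped labels = 18 × 40 + 2 × 1 = 722.
Non-drop label index = 722167 + 722 = 722889; at 30 labels/s that is 06:41:36:09, i.e. DF 06:41:36;09.

06:41:36;09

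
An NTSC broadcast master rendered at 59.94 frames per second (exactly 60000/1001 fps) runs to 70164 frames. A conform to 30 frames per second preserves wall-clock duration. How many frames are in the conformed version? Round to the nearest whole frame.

35117 frames

Frames at target rate = 70164 × (30) / (60000/1001) = 17558541/500 ≈ 35117.082.
Nearest whole frame: 35117.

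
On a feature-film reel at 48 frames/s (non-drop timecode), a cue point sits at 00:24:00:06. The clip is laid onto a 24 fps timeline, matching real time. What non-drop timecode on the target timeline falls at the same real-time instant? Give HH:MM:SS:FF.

00:24:00:03

Source frame index: (0×3600 + 24×60 + 0) × 48 + 6 = 69126.
Real time: 69126 / (48) = 11521/8 s.
Target frame: (11521/8) × (24) = 34563.
At 24 labels/s: frame 34563 → 00:24:00:03.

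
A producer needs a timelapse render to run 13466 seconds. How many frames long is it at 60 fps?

Frames = 13466 × 60 = 807960.

807960 frames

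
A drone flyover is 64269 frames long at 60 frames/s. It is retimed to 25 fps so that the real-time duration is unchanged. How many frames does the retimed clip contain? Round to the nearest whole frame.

26779 frames

Frames at target rate = 64269 × (25) / (60) = 107115/4 ≈ 26778.750.
Nearest whole frame: 26779.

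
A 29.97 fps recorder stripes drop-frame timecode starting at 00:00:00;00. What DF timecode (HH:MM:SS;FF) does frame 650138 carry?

06:01:32;28

Each 10-minute DF block holds 10 × 60 × 30 − 9 × 2 = 17982 frames. 650138 ÷ 17982 → 36 full blocks, remainder 2786.
Within the partial block the first minute is 1800 frames and each further minute 1798, so 1 further minute boundary passed. Total skipped labels = 18 × 36 + 2 × 1 = 650.
Non-drop label index = 650138 + 650 = 650788; at 30 labels/s that is 06:01:32:28, i.e. DF 06:01:32;28.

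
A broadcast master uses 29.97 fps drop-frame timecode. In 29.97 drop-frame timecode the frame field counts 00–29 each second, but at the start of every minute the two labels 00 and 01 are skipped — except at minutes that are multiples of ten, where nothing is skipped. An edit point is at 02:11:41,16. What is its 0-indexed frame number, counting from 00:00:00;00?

Complete 10-minute blocks: 13, each 17982 frames → 233766.
Remaining 1 whole minute in the current block: 1800 + 0 × 1798 = 1800 frames.
Within the current minute: 41 × 30 + 16 − 2 = 1244 (labels ;00/;01 skipped at this minute). Total = 233766 + 1800 + 1244 = 236810.

236810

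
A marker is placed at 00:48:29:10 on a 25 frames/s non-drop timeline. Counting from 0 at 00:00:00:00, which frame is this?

Total seconds to the label: (0 × 3600 + 48 × 60 + 29) = 2909.
Frame index = 2909 × 25 + 10 = 72735.

frame 72735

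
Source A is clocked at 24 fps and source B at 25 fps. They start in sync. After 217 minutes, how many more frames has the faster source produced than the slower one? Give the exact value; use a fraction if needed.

217 min = 13020 s.
A emits 24 × 13020 = 312480 frames; B emits 25 × 13020 = 325500.
Difference = 13020 frames; B is ahead of A.

13020 frames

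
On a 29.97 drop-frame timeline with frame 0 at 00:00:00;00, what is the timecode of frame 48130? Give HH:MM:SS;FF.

Each 10-minute DF block holds 10 × 60 × 30 − 9 × 2 = 17982 frames. 48130 ÷ 17982 → 2 full blocks, remainder 12166.
Within the partial block the first minute is 1800 frames and each further minute 1798, so 6 further minute boundaries passed. Total skipped labels = 18 × 2 + 2 × 6 = 48.
Non-drop label index = 48130 + 48 = 48178; at 30 labels/s that is 00:26:45:28, i.e. DF 00:26:45;28.

00:26:45;28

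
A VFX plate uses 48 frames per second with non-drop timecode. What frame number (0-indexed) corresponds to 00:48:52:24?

frame 140760

Total seconds to the label: (0 × 3600 + 48 × 60 + 52) = 2932.
Frame index = 2932 × 48 + 24 = 140760.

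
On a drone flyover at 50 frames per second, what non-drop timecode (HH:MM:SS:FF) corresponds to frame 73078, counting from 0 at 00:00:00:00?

73078 ÷ 50 = 1461 full seconds, remainder 28 frames.
1461 s = 0 h 24 min 21 s.
Timecode: 00:24:21:28.

00:24:21:28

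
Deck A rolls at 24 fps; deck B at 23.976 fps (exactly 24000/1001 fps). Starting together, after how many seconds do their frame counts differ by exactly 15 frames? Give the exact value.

625.625 seconds

The gap grows by |24000/1001 − 24| = 24/1001 frames per second.
Time for a 15-frame gap: 15 ÷ (24/1001) = 625.625 s.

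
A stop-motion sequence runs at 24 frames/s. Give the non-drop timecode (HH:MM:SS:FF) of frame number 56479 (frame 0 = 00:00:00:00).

00:39:13:07

56479 ÷ 24 = 2353 full seconds, remainder 7 frames.
2353 s = 0 h 39 min 13 s.
Timecode: 00:39:13:07.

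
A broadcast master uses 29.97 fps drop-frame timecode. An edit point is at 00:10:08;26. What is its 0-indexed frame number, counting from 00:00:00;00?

18248

Complete 10-minute blocks: 1, each 17982 frames → 17982.
Remaining 0 whole minutes in the current block: 0 frames.
Within the current minute: 8 × 30 + 26 = 266. Total = 17982 + 0 + 266 = 18248.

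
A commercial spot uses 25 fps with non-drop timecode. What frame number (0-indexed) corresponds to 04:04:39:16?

frame 366991

Total seconds to the label: (4 × 3600 + 4 × 60 + 39) = 14679.
Frame index = 14679 × 25 + 16 = 366991.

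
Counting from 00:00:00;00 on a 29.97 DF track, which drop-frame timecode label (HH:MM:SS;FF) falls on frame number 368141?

03:24:43;19

Ten DF minutes hold 17982 frames, so frame 368141 lies in block 20 (frames 359640–377621) with 8501 frames into that block.
The block's first minute is 1800 frames and the rest 1798 each; 8501 frames reaches minute 4, so 20 × 18 + 4 × 2 = 368 labels have been skipped so far.
Adding those back, label number 368141 + 368 = 368509 at 30 labels/s is 12283 s + 19 f = 3 h 24 min 43 s frame 19, i.e. 03:24:43;19.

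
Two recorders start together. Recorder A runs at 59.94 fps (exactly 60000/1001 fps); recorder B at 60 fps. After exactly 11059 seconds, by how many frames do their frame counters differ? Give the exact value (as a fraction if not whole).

663540/1001 frames

A emits 60000/1001 × 11059 = 663540000/1001 frames; B emits 60 × 11059 = 663540.
Difference = 663540/1001 frames (≈ 662.8771); B is ahead of A.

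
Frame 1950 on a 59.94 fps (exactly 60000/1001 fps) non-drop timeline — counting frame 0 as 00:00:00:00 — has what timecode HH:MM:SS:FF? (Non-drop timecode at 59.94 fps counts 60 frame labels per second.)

1950 ÷ 60 = 32 full seconds, remainder 30 frames.
32 s = 0 h 0 min 32 s.
Timecode: 00:00:32:30.

00:00:32:30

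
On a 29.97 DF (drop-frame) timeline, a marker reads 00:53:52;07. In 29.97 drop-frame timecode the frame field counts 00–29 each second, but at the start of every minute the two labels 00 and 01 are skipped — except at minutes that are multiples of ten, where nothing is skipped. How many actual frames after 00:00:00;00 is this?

96871

Complete 10-minute blocks: 5, each 17982 frames → 89910.
Remaining 3 whole minutes in the current block: 1800 + 2 × 1798 = 5396 frames.
Within the current minute: 52 × 30 + 7 − 2 = 1565 (labels ;00/;01 skipped at this minute). Total = 89910 + 5396 + 1565 = 96871.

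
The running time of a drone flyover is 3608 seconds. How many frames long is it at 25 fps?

90200 frames

Frames = 3608 × 25 = 90200.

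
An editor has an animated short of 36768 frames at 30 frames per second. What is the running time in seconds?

1225.6 seconds

Running time = 36768 / (30) = 1225.6 s.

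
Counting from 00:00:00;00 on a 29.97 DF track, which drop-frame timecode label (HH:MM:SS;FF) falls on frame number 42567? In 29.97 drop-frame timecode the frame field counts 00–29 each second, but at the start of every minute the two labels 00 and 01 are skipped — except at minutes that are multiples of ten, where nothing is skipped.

00:23:40;09

Ten DF minutes hold 17982 frames, so frame 42567 lies in block 2 (frames 35964–53945) with 6603 frames into that block.
The block's first minute is 1800 frames and the rest 1798 each; 6603 frames reaches minute 3, so 2 × 18 + 3 × 2 = 42 labels have been skipped so far.
Adding those back, label number 42567 + 42 = 42609 at 30 labels/s is 1420 s + 9 f = 0 h 23 min 40 s frame 9, i.e. 00:23:40;09.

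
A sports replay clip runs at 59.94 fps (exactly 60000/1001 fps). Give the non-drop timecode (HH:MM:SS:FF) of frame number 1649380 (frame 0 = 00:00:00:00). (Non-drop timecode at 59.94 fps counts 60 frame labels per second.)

07:38:09:40

1649380 ÷ 60 = 27489 full seconds, remainder 40 frames.
27489 s = 7 h 38 min 9 s.
Timecode: 07:38:09:40.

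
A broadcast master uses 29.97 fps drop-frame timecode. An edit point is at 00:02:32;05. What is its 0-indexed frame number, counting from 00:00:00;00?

Complete 10-minute blocks: 0, each 17982 frames → 0.
Remaining 2 whole minutes in the current block: 1800 + 1 × 1798 = 3598 frames.
Within the current minute: 32 × 30 + 5 − 2 = 963 (labels ;00/;01 skipped at this minute). Total = 0 + 3598 + 963 = 4561.

4561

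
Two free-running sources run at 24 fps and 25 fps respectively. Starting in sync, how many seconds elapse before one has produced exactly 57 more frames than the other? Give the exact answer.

The gap grows by |25 − 24| = 1 frame per second.
Time for a 57-frame gap: 57 ÷ (1) = 57 s.

57 seconds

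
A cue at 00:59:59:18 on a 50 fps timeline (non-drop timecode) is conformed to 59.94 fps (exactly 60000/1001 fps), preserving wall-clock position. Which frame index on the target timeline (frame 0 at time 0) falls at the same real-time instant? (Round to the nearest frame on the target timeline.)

Source frame index: (0×3600 + 59×60 + 59) × 50 + 18 = 179968.
Real time: 179968 / (50) = 89984/25 s.
Target frame: (89984/25) × (60000/1001) = 215961600/1001 ≈ 215745.854 → 215746.

frame 215746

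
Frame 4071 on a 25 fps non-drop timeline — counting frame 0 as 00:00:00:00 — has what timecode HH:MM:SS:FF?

00:02:42:21

4071 ÷ 25 = 162 full seconds, remainder 21 frames.
162 s = 0 h 2 min 42 s.
Timecode: 00:02:42:21.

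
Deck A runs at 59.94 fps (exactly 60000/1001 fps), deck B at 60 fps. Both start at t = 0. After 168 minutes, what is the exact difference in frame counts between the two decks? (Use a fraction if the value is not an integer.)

86400/143 frames

168 min = 10080 s.
A emits 60000/1001 × 10080 = 86400000/143 frames; B emits 60 × 10080 = 604800.
Difference = 86400/143 frames (≈ 604.1958); B is ahead of A.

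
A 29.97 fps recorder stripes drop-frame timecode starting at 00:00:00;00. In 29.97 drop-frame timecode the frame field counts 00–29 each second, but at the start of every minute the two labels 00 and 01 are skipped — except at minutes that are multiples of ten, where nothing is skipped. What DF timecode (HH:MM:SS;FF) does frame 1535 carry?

Ten DF minutes hold 17982 frames, so frame 1535 lies in block 0 (frames 0–17981) with 1535 frames into that block.
The block's first minute is 1800 frames and the rest 1798 each; 1535 frames reaches minute 0, so 0 × 18 + 0 × 2 = 0 labels have been skipped so far.
Adding those back, label number 1535 + 0 = 1535 at 30 labels/s is 51 s + 5 f = 0 h 0 min 51 s frame 5, i.e. 00:00:51;05.

00:00:51;05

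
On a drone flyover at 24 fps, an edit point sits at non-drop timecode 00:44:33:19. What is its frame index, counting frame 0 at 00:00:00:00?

frame 64171

Total seconds to the label: (0 × 3600 + 44 × 60 + 33) = 2673.
Frame index = 2673 × 24 + 19 = 64171.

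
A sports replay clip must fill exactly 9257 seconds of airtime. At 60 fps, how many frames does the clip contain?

555420 frames

Frames = 9257 × 60 = 555420.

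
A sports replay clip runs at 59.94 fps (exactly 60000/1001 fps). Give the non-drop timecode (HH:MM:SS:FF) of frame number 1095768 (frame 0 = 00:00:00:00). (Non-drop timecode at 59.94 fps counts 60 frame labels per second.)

1095768 ÷ 60 = 18262 full seconds, remainder 48 frames.
18262 s = 5 h 4 min 22 s.
Timecode: 05:04:22:48.

05:04:22:48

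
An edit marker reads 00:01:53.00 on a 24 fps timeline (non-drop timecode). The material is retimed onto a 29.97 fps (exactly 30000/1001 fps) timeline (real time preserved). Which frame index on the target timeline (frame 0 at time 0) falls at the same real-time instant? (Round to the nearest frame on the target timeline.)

Source frame index: (0×3600 + 1×60 + 53) × 24 + 0 = 2712.
Real time: 2712 / (24) = 113 s.
Target frame: (113) × (30000/1001) = 3390000/1001 ≈ 3386.613 → 3387.

frame 3387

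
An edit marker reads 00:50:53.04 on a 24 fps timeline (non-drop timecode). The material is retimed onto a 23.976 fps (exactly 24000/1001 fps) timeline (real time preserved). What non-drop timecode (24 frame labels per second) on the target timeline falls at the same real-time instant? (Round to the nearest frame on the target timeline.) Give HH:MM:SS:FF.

Source frame index: (0×3600 + 50×60 + 53) × 24 + 4 = 73276.
Real time: 73276 / (24) = 18319/6 s.
Target frame: (18319/6) × (24000/1001) = 10468000/143 ≈ 73202.797 → 73203.
At 24 labels/s: frame 73203 → 00:50:50:03.

00:50:50:03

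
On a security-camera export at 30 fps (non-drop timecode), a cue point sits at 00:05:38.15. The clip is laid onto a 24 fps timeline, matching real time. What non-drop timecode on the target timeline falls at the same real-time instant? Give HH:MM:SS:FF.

00:05:38:12

Source frame index: (0×3600 + 5×60 + 38) × 30 + 15 = 10155.
Real time: 10155 / (30) = 677/2 s.
Target frame: (677/2) × (24) = 8124.
At 24 labels/s: frame 8124 → 00:05:38:12.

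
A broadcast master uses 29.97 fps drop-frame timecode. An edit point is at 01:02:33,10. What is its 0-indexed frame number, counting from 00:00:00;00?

Complete 10-minute blocks: 6, each 17982 frames → 107892.
Remaining 2 whole minutes in the current block: 1800 + 1 × 1798 = 3598 frames.
Within the current minute: 33 × 30 + 10 − 2 = 998 (labels ;00/;01 skipped at this minute). Total = 107892 + 3598 + 998 = 112488.

112488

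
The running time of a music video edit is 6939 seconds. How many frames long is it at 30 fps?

Frames = 6939 × 30 = 208170.

208170 frames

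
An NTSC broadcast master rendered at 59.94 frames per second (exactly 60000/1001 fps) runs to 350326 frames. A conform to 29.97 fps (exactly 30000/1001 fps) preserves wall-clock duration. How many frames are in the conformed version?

175163 frames

Target frames = source frames × (target rate / source rate) = 350326 × (30000/1001)/(60000/1001) = 350326 × 1/2 = 175163.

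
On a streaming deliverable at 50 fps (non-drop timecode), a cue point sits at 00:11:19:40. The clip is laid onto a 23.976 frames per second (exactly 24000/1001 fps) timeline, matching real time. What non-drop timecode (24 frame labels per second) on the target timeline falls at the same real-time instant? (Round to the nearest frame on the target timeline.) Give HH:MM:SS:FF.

00:11:19:03

Source frame index: (0×3600 + 11×60 + 19) × 50 + 40 = 33990.
Real time: 33990 / (50) = 3399/5 s.
Target frame: (3399/5) × (24000/1001) = 1483200/91 ≈ 16298.901 → 16299.
At 24 labels/s: frame 16299 → 00:11:19:03.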